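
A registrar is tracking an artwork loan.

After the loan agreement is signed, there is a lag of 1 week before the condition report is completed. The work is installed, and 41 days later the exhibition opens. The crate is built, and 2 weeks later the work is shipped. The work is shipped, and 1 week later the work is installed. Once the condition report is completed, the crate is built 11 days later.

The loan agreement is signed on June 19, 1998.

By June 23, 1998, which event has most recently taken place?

The loan agreement is signed: Jun 19, 1998.
The condition report is completed: Jun 19, 1998 + 1 week = Jun 26, 1998.
The crate is built: Jun 26, 1998 + 11 days = Jul 7, 1998.
The work is shipped: Jul 7, 1998 + 2 weeks = Jul 21, 1998.
The work is installed: Jul 21, 1998 + 1 week = Jul 28, 1998.
The exhibition opens: Jul 28, 1998 + 41 days = Sep 7, 1998.
Jun 23, 1998 falls between when the loan agreement is signed (Jun 19, 1998) and when the condition report is completed (Jun 26, 1998).

The loan agreement is signed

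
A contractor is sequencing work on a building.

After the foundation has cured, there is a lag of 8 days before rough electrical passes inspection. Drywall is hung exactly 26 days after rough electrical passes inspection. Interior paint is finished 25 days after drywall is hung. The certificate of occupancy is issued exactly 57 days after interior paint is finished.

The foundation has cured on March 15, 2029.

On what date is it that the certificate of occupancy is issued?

July 9, 2029

The foundation has cured: Mar 15, 2029.
Rough electrical passes inspection: Mar 15, 2029 + 8 days = Mar 23, 2029.
Drywall is hung: Mar 23, 2029 + 26 days = Apr 18, 2029.
Interior paint is finished: Apr 18, 2029 + 25 days = May 13, 2029.
The certificate of occupancy is issued: May 13, 2029 + 57 days = Jul 9, 2029.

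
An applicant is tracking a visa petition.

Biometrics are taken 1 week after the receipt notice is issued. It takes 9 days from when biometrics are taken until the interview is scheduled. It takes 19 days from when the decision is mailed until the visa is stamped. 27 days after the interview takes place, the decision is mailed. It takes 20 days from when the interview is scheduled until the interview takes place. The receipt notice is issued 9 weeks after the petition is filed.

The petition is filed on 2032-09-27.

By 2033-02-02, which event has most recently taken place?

The decision is mailed

The petition is filed: Sep 27, 2032.
The receipt notice is issued: Sep 27, 2032 + 9 weeks = Nov 29, 2032.
Biometrics are taken: Nov 29, 2032 + 1 week = Dec 6, 2032.
The interview is scheduled: Dec 6, 2032 + 9 days = Dec 15, 2032.
The interview takes place: Dec 15, 2032 + 20 days = Jan 4, 2033.
The decision is mailed: Jan 4, 2033 + 27 days = Jan 31, 2033.
The visa is stamped: Jan 31, 2033 + 19 days = Feb 19, 2033.
Feb 2, 2033 falls between when the decision is mailed (Jan 31, 2033) and when the visa is stamped (Feb 19, 2033).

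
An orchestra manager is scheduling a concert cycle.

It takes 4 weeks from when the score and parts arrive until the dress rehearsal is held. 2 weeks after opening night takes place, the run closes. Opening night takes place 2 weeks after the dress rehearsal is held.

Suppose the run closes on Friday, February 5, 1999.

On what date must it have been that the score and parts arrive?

Friday, December 11, 1998

The run closes: Feb 5, 1999.
Opening night takes place: Feb 5, 1999 − 2 weeks = Jan 22, 1999.
The dress rehearsal is held: Jan 22, 1999 − 2 weeks = Jan 8, 1999.
The score and parts arrive: Jan 8, 1999 − 4 weeks = Dec 11, 1998.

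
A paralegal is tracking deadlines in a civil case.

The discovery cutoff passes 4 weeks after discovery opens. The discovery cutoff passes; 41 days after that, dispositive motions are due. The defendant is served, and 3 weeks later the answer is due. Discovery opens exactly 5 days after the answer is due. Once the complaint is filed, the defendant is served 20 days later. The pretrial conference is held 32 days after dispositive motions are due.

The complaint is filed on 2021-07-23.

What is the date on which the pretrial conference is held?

2021-12-17

The complaint is filed: Jul 23, 2021.
The defendant is served: Jul 23, 2021 + 20 days = Aug 12, 2021.
The answer is due: Aug 12, 2021 + 3 weeks = Sep 2, 2021.
Discovery opens: Sep 2, 2021 + 5 days = Sep 7, 2021.
The discovery cutoff passes: Sep 7, 2021 + 4 weeks = Oct 5, 2021.
Dispositive motions are due: Oct 5, 2021 + 41 days = Nov 15, 2021.
The pretrial conference is held: Nov 15, 2021 + 32 days = Dec 17, 2021.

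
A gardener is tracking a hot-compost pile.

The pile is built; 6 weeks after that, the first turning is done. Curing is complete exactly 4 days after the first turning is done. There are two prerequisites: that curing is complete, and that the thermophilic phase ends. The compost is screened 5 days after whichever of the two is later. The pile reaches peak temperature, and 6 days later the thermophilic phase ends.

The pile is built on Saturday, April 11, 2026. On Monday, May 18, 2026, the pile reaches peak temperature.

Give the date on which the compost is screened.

The pile is built: Apr 11, 2026.
The first turning is done: Apr 11, 2026 + 6 weeks = May 23, 2026.
Curing is complete: May 23, 2026 + 4 days = May 27, 2026.
The pile reaches peak temperature: May 18, 2026.
The thermophilic phase ends: May 18, 2026 + 6 days = May 24, 2026.
Both prerequisites met — curing is complete (May 27, 2026), the thermophilic phase ends (May 24, 2026); the later is May 27, 2026.
The compost is screened: May 27, 2026 + 5 days = Jun 1, 2026.

Monday, June 1, 2026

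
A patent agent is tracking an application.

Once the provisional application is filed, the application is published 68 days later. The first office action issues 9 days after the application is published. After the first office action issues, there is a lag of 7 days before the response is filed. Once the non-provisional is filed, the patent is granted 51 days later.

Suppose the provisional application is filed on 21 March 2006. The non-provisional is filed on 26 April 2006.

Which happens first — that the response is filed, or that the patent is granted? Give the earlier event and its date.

The response is filed — 13 June 2006

The provisional application is filed: Mar 21, 2006.
The application is published: Mar 21, 2006 + 68 days = May 28, 2006.
The first office action issues: May 28, 2006 + 9 days = Jun 6, 2006.
The response is filed: Jun 6, 2006 + 7 days = Jun 13, 2006.
The non-provisional is filed: Apr 26, 2006.
The patent is granted: Apr 26, 2006 + 51 days = Jun 16, 2006.
Comparing: the response is filed on Jun 13, 2006 vs the patent is granted on Jun 16, 2006. Earlier: the response is filed.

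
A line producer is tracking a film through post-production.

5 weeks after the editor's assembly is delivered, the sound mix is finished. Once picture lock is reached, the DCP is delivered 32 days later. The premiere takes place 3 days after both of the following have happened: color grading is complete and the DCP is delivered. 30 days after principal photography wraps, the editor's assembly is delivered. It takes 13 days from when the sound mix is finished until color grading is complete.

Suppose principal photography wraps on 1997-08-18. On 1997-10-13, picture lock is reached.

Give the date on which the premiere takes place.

Principal photography wraps: Aug 18, 1997.
The editor's assembly is delivered: Aug 18, 1997 + 30 days = Sep 17, 1997.
The sound mix is finished: Sep 17, 1997 + 5 weeks = Oct 22, 1997.
Color grading is complete: Oct 22, 1997 + 13 days = Nov 4, 1997.
Picture lock is reached: Oct 13, 1997.
The DCP is delivered: Oct 13, 1997 + 32 days = Nov 14, 1997.
Both prerequisites met — color grading is complete (Nov 4, 1997), the DCP is delivered (Nov 14, 1997); the later is Nov 14, 1997.
The premiere takes place: Nov 14, 1997 + 3 days = Nov 17, 1997.

1997-11-17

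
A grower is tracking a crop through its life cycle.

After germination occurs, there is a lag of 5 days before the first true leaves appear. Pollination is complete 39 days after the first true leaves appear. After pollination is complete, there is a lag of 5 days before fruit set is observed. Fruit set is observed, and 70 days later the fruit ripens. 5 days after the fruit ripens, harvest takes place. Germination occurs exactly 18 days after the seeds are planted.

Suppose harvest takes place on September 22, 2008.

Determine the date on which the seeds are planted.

May 3, 2008

Harvest takes place: Sep 22, 2008.
The fruit ripens: Sep 22, 2008 − 5 days = Sep 17, 2008.
Fruit set is observed: Sep 17, 2008 − 70 days = Jul 9, 2008.
Pollination is complete: Jul 9, 2008 − 5 days = Jul 4, 2008.
The first true leaves appear: Jul 4, 2008 − 39 days = May 26, 2008.
Germination occurs: May 26, 2008 − 5 days = May 21, 2008.
The seeds are planted: May 21, 2008 − 18 days = May 3, 2008.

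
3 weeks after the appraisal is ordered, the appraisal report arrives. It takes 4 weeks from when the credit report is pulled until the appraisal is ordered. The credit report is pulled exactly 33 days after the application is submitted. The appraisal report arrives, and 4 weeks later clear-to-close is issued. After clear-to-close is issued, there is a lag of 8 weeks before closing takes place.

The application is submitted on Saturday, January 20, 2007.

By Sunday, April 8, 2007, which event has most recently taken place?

The appraisal is ordered

The application is submitted: Jan 20, 2007.
The credit report is pulled: Jan 20, 2007 + 33 days = Feb 22, 2007.
The appraisal is ordered: Feb 22, 2007 + 4 weeks = Mar 22, 2007.
The appraisal report arrives: Mar 22, 2007 + 3 weeks = Apr 12, 2007.
Clear-to-close is issued: Apr 12, 2007 + 4 weeks = May 10, 2007.
Closing takes place: May 10, 2007 + 8 weeks = Jul 5, 2007.
Apr 8, 2007 falls between when the appraisal is ordered (Mar 22, 2007) and when the appraisal report arrives (Apr 12, 2007).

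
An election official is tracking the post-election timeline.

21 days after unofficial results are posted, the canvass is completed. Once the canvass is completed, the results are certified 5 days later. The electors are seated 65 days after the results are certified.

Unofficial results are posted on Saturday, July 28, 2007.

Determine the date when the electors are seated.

Saturday, October 27, 2007

Unofficial results are posted: Jul 28, 2007.
The canvass is completed: Jul 28, 2007 + 21 days = Aug 18, 2007.
The results are certified: Aug 18, 2007 + 5 days = Aug 23, 2007.
The electors are seated: Aug 23, 2007 + 65 days = Oct 27, 2007.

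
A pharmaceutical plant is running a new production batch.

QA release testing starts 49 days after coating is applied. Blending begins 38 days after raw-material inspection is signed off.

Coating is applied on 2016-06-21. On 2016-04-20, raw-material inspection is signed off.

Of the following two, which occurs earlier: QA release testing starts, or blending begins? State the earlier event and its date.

Blending begins — 2016-05-28

Coating is applied: Jun 21, 2016.
QA release testing starts: Jun 21, 2016 + 49 days = Aug 9, 2016.
Raw-material inspection is signed off: Apr 20, 2016.
Blending begins: Apr 20, 2016 + 38 days = May 28, 2016.
Comparing: QA release testing starts on Aug 9, 2016 vs blending begins on May 28, 2016. Earlier: blending begins.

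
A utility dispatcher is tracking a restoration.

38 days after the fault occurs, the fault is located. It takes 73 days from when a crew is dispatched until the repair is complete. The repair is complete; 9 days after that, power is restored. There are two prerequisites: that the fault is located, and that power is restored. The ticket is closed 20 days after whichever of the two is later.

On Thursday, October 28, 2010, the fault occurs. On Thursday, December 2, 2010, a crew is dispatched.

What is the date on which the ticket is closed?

Monday, March 14, 2011

The fault occurs: Oct 28, 2010.
The fault is located: Oct 28, 2010 + 38 days = Dec 5, 2010.
A crew is dispatched: Dec 2, 2010.
The repair is complete: Dec 2, 2010 + 73 days = Feb 13, 2011.
Power is restored: Feb 13, 2011 + 9 days = Feb 22, 2011.
Both prerequisites met — the fault is located (Dec 5, 2010), power is restored (Feb 22, 2011); the later is Feb 22, 2011.
The ticket is closed: Feb 22, 2011 + 20 days = Mar 14, 2011.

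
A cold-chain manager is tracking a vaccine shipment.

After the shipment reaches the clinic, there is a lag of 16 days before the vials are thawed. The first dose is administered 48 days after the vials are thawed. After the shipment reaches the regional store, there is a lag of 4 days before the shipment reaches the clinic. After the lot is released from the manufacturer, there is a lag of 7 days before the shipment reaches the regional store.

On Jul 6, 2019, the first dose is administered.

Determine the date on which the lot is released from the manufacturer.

The first dose is administered: Jul 6, 2019.
The vials are thawed: Jul 6, 2019 − 48 days = May 19, 2019.
The shipment reaches the clinic: May 19, 2019 − 16 days = May 3, 2019.
The shipment reaches the regional store: May 3, 2019 − 4 days = Apr 29, 2019.
The lot is released from the manufacturer: Apr 29, 2019 − 7 days = Apr 22, 2019.

Apr 22, 2019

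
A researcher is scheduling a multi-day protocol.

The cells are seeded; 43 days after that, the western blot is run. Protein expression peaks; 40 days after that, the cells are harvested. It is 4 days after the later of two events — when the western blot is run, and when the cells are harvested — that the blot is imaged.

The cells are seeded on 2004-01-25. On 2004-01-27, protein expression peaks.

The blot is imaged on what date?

The cells are seeded: Jan 25, 2004.
The western blot is run: Jan 25, 2004 + 43 days = Mar 8, 2004.
Protein expression peaks: Jan 27, 2004.
The cells are harvested: Jan 27, 2004 + 40 days = Mar 7, 2004.
Both prerequisites met — the western blot is run (Mar 8, 2004), the cells are harvested (Mar 7, 2004); the later is Mar 8, 2004.
The blot is imaged: Mar 8, 2004 + 4 days = Mar 12, 2004.

2004-03-12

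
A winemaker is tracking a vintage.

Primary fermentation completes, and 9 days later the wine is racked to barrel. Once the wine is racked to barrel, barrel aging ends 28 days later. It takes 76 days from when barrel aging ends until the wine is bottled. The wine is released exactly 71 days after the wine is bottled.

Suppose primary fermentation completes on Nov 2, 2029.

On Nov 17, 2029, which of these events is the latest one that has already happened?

The wine is racked to barrel

Primary fermentation completes: Nov 2, 2029.
The wine is racked to barrel: Nov 2, 2029 + 9 days = Nov 11, 2029.
Barrel aging ends: Nov 11, 2029 + 28 days = Dec 9, 2029.
The wine is bottled: Dec 9, 2029 + 76 days = Feb 23, 2030.
The wine is released: Feb 23, 2030 + 71 days = May 5, 2030.
Nov 17, 2029 falls between when the wine is racked to barrel (Nov 11, 2029) and when barrel aging ends (Dec 9, 2029).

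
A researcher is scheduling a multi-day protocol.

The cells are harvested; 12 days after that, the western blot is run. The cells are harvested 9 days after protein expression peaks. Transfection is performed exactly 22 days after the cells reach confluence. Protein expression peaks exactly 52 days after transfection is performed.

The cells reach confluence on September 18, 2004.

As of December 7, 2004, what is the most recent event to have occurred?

Protein expression peaks

The cells reach confluence: Sep 18, 2004.
Transfection is performed: Sep 18, 2004 + 22 days = Oct 10, 2004.
Protein expression peaks: Oct 10, 2004 + 52 days = Dec 1, 2004.
The cells are harvested: Dec 1, 2004 + 9 days = Dec 10, 2004.
The western blot is run: Dec 10, 2004 + 12 days = Dec 22, 2004.
Dec 7, 2004 falls between when protein expression peaks (Dec 1, 2004) and when the cells are harvested (Dec 10, 2004).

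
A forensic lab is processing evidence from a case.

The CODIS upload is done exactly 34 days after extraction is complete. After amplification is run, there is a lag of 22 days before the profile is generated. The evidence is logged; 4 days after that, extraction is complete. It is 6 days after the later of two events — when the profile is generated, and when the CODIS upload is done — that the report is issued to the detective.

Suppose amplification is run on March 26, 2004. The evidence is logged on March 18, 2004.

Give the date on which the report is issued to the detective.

Amplification is run: Mar 26, 2004.
The profile is generated: Mar 26, 2004 + 22 days = Apr 17, 2004.
The evidence is logged: Mar 18, 2004.
Extraction is complete: Mar 18, 2004 + 4 days = Mar 22, 2004.
The CODIS upload is done: Mar 22, 2004 + 34 days = Apr 25, 2004.
Both prerequisites met — the profile is generated (Apr 17, 2004), the CODIS upload is done (Apr 25, 2004); the later is Apr 25, 2004.
The report is issued to the detective: Apr 25, 2004 + 6 days = May 1, 2004.

May 1, 2004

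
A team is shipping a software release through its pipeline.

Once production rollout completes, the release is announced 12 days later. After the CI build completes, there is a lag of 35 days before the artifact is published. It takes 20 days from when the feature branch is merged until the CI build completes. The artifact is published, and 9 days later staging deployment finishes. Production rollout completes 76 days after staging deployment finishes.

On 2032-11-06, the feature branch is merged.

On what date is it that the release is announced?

The feature branch is merged: Nov 6, 2032.
The CI build completes: Nov 6, 2032 + 20 days = Nov 26, 2032.
The artifact is published: Nov 26, 2032 + 35 days = Dec 31, 2032.
Staging deployment finishes: Dec 31, 2032 + 9 days = Jan 9, 2033.
Production rollout completes: Jan 9, 2033 + 76 days = Mar 26, 2033.
The release is announced: Mar 26, 2033 + 12 days = Apr 7, 2033.

2033-04-07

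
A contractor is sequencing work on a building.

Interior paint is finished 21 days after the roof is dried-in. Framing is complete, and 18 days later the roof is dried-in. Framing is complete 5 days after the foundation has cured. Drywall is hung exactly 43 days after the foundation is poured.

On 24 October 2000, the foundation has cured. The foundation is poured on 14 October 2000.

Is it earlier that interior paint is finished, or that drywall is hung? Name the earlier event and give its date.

Drywall is hung — 26 November 2000

The foundation has cured: Oct 24, 2000.
Framing is complete: Oct 24, 2000 + 5 days = Oct 29, 2000.
The roof is dried-in: Oct 29, 2000 + 18 days = Nov 16, 2000.
Interior paint is finished: Nov 16, 2000 + 21 days = Dec 7, 2000.
The foundation is poured: Oct 14, 2000.
Drywall is hung: Oct 14, 2000 + 43 days = Nov 26, 2000.
Comparing: interior paint is finished on Dec 7, 2000 vs drywall is hung on Nov 26, 2000. Earlier: drywall is hung.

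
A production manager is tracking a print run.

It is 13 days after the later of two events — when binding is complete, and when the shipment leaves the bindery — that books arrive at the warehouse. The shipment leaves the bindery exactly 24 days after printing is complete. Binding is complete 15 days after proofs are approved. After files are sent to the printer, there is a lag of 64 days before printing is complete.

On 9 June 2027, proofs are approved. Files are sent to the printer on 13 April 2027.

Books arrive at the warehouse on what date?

Proofs are approved: Jun 9, 2027.
Binding is complete: Jun 9, 2027 + 15 days = Jun 24, 2027.
Files are sent to the printer: Apr 13, 2027.
Printing is complete: Apr 13, 2027 + 64 days = Jun 16, 2027.
The shipment leaves the bindery: Jun 16, 2027 + 24 days = Jul 10, 2027.
Both prerequisites met — binding is complete (Jun 24, 2027), the shipment leaves the bindery (Jul 10, 2027); the later is Jul 10, 2027.
Books arrive at the warehouse: Jul 10, 2027 + 13 days = Jul 23, 2027.

23 July 2027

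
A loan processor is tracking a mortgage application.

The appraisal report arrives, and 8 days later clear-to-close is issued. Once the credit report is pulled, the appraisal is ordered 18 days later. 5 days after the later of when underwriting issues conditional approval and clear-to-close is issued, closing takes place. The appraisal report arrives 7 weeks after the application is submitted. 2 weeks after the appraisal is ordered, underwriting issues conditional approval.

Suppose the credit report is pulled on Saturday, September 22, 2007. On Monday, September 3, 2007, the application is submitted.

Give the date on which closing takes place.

The credit report is pulled: Sep 22, 2007.
The appraisal is ordered: Sep 22, 2007 + 18 days = Oct 10, 2007.
Underwriting issues conditional approval: Oct 10, 2007 + 2 weeks = Oct 24, 2007.
The application is submitted: Sep 3, 2007.
The appraisal report arrives: Sep 3, 2007 + 7 weeks = Oct 22, 2007.
Clear-to-close is issued: Oct 22, 2007 + 8 days = Oct 30, 2007.
Both prerequisites met — underwriting issues conditional approval (Oct 24, 2007), clear-to-close is issued (Oct 30, 2007); the later is Oct 30, 2007.
Closing takes place: Oct 30, 2007 + 5 days = Nov 4, 2007.

Sunday, November 4, 2007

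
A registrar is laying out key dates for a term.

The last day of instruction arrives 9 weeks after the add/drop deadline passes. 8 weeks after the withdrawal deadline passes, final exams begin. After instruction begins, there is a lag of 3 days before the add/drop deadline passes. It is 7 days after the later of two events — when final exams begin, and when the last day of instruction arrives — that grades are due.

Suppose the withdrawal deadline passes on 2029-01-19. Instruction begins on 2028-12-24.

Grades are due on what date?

The withdrawal deadline passes: Jan 19, 2029.
Final exams begin: Jan 19, 2029 + 8 weeks = Mar 16, 2029.
Instruction begins: Dec 24, 2028.
The add/drop deadline passes: Dec 24, 2028 + 3 days = Dec 27, 2028.
The last day of instruction arrives: Dec 27, 2028 + 9 weeks = Feb 28, 2029.
Both prerequisites met — final exams begin (Mar 16, 2029), the last day of instruction arrives (Feb 28, 2029); the later is Mar 16, 2029.
Grades are due: Mar 16, 2029 + 7 days = Mar 23, 2029.

2029-03-23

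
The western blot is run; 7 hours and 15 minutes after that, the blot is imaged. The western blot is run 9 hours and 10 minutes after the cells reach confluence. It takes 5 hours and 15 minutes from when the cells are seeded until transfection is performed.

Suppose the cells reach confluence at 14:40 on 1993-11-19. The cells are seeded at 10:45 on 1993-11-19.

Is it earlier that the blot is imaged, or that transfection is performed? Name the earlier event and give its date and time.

The cells reach confluence: 14:40 Nov 19, 1993.
The western blot is run: 14:40 Nov 19, 1993 + 9h10m = 23:50 Nov 19, 1993.
The blot is imaged: 23:50 Nov 19, 1993 + 7h15m = 07:05 Nov 20, 1993.
The cells are seeded: 10:45 Nov 19, 1993.
Transfection is performed: 10:45 Nov 19, 1993 + 5h15m = 16:00 Nov 19, 1993.
Comparing: the blot is imaged at 07:05 Nov 20, 1993 vs transfection is performed at 16:00 Nov 19, 1993. Earlier: transfection is performed.

Transfection is performed — 16:00 on 1993-11-19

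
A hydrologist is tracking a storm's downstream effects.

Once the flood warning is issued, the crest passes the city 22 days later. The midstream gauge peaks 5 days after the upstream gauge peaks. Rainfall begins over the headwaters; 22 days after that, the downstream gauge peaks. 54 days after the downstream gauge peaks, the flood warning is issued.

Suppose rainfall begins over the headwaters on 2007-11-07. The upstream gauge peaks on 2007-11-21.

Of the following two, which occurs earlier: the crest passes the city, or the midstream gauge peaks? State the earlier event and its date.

The midstream gauge peaks — 2007-11-26

Rainfall begins over the headwaters: Nov 7, 2007.
The downstream gauge peaks: Nov 7, 2007 + 22 days = Nov 29, 2007.
The flood warning is issued: Nov 29, 2007 + 54 days = Jan 22, 2008.
The crest passes the city: Jan 22, 2008 + 22 days = Feb 13, 2008.
The upstream gauge peaks: Nov 21, 2007.
The midstream gauge peaks: Nov 21, 2007 + 5 days = Nov 26, 2007.
Comparing: the crest passes the city on Feb 13, 2008 vs the midstream gauge peaks on Nov 26, 2007. Earlier: the midstream gauge peaks.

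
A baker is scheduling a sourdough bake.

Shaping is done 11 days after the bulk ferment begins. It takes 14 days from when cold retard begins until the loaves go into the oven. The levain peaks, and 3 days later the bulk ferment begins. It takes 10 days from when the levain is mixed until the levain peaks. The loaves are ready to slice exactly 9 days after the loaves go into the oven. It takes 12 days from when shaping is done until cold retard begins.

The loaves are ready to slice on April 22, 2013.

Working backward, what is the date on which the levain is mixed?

February 22, 2013

The loaves are ready to slice: Apr 22, 2013.
The loaves go into the oven: Apr 22, 2013 − 9 days = Apr 13, 2013.
Cold retard begins: Apr 13, 2013 − 14 days = Mar 30, 2013.
Shaping is done: Mar 30, 2013 − 12 days = Mar 18, 2013.
The bulk ferment begins: Mar 18, 2013 − 11 days = Mar 7, 2013.
The levain peaks: Mar 7, 2013 − 3 days = Mar 4, 2013.
The levain is mixed: Mar 4, 2013 − 10 days = Feb 22, 2013.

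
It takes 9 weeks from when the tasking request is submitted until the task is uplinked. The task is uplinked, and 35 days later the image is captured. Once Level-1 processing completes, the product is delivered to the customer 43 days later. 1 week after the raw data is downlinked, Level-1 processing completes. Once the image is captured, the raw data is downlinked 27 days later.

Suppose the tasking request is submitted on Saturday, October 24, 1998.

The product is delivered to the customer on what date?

The tasking request is submitted: Oct 24, 1998.
The task is uplinked: Oct 24, 1998 + 9 weeks = Dec 26, 1998.
The image is captured: Dec 26, 1998 + 35 days = Jan 30, 1999.
The raw data is downlinked: Jan 30, 1999 + 27 days = Feb 26, 1999.
Level-1 processing completes: Feb 26, 1999 + 1 week = Mar 5, 1999.
The product is delivered to the customer: Mar 5, 1999 + 43 days = Apr 17, 1999.

Saturday, April 17, 1999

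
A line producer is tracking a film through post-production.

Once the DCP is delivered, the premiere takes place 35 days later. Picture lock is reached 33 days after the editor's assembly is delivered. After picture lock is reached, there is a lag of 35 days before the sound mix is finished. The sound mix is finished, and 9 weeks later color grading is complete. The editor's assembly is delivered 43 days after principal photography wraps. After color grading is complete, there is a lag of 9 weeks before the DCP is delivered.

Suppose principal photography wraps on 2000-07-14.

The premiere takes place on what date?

2001-04-12

Principal photography wraps: Jul 14, 2000.
The editor's assembly is delivered: Jul 14, 2000 + 43 days = Aug 26, 2000.
Picture lock is reached: Aug 26, 2000 + 33 days = Sep 28, 2000.
The sound mix is finished: Sep 28, 2000 + 35 days = Nov 2, 2000.
Color grading is complete: Nov 2, 2000 + 9 weeks = Jan 4, 2001.
The DCP is delivered: Jan 4, 2001 + 9 weeks = Mar 8, 2001.
The premiere takes place: Mar 8, 2001 + 35 days = Apr 12, 2001.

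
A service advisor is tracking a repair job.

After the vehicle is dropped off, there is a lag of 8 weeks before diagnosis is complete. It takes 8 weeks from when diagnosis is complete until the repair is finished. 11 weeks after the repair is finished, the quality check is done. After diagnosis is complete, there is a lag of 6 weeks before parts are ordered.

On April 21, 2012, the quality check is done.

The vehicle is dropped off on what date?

October 15, 2011

The quality check is done: Apr 21, 2012.
The repair is finished: Apr 21, 2012 − 11 weeks = Feb 4, 2012.
Diagnosis is complete: Feb 4, 2012 − 8 weeks = Dec 10, 2011.
The vehicle is dropped off: Dec 10, 2011 − 8 weeks = Oct 15, 2011.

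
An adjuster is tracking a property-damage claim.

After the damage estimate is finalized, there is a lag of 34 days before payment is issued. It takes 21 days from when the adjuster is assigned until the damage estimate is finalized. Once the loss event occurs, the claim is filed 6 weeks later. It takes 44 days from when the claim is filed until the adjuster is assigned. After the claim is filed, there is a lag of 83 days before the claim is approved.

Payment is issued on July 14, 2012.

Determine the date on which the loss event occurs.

Payment is issued: Jul 14, 2012.
The damage estimate is finalized: Jul 14, 2012 − 34 days = Jun 10, 2012.
The adjuster is assigned: Jun 10, 2012 − 21 days = May 20, 2012.
The claim is filed: May 20, 2012 − 44 days = Apr 6, 2012.
The loss event occurs: Apr 6, 2012 − 6 weeks = Feb 24, 2012.

February 24, 2012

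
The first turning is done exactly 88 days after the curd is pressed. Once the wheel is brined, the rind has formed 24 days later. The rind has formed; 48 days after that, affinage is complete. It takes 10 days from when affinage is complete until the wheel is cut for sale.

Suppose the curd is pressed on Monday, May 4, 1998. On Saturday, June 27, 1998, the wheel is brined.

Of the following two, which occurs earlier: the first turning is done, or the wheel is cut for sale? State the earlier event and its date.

The curd is pressed: May 4, 1998.
The first turning is done: May 4, 1998 + 88 days = Jul 31, 1998.
The wheel is brined: Jun 27, 1998.
The rind has formed: Jun 27, 1998 + 24 days = Jul 21, 1998.
Affinage is complete: Jul 21, 1998 + 48 days = Sep 7, 1998.
The wheel is cut for sale: Sep 7, 1998 + 10 days = Sep 17, 1998.
Comparing: the first turning is done on Jul 31, 1998 vs the wheel is cut for sale on Sep 17, 1998. Earlier: the first turning is done.

The first turning is done — Friday, July 31, 1998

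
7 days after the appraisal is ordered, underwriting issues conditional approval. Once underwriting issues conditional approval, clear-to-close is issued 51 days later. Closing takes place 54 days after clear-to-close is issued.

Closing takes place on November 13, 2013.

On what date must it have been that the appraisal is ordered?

July 24, 2013

Closing takes place: Nov 13, 2013.
Clear-to-close is issued: Nov 13, 2013 − 54 days = Sep 20, 2013.
Underwriting issues conditional approval: Sep 20, 2013 − 51 days = Jul 31, 2013.
The appraisal is ordered: Jul 31, 2013 − 7 days = Jul 24, 2013.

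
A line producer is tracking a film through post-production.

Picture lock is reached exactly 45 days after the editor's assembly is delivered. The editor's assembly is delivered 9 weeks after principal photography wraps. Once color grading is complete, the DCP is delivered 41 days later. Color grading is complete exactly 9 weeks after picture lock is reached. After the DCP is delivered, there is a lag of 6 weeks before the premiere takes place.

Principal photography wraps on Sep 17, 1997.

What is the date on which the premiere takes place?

May 29, 1998

Principal photography wraps: Sep 17, 1997.
The editor's assembly is delivered: Sep 17, 1997 + 9 weeks = Nov 19, 1997.
Picture lock is reached: Nov 19, 1997 + 45 days = Jan 3, 1998.
Color grading is complete: Jan 3, 1998 + 9 weeks = Mar 7, 1998.
The DCP is delivered: Mar 7, 1998 + 41 days = Apr 17, 1998.
The premiere takes place: Apr 17, 1998 + 6 weeks = May 29, 1998.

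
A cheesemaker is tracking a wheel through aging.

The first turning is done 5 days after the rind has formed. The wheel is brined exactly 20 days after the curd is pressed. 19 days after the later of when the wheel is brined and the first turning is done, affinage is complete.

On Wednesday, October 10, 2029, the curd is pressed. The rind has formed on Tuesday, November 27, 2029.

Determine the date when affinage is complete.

Friday, December 21, 2029

The curd is pressed: Oct 10, 2029.
The wheel is brined: Oct 10, 2029 + 20 days = Oct 30, 2029.
The rind has formed: Nov 27, 2029.
The first turning is done: Nov 27, 2029 + 5 days = Dec 2, 2029.
Both prerequisites met — the wheel is brined (Oct 30, 2029), the first turning is done (Dec 2, 2029); the later is Dec 2, 2029.
Affinage is complete: Dec 2, 2029 + 19 days = Dec 21, 2029.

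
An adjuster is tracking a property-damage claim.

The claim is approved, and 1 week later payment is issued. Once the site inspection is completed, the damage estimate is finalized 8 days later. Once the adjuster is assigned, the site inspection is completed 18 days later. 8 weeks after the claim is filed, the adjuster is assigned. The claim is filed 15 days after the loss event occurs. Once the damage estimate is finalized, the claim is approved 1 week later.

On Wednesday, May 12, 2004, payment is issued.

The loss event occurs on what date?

Payment is issued: May 12, 2004.
The claim is approved: May 12, 2004 − 1 week = May 5, 2004.
The damage estimate is finalized: May 5, 2004 − 1 week = Apr 28, 2004.
The site inspection is completed: Apr 28, 2004 − 8 days = Apr 20, 2004.
The adjuster is assigned: Apr 20, 2004 − 18 days = Apr 2, 2004.
The claim is filed: Apr 2, 2004 − 8 weeks = Feb 6, 2004.
The loss event occurs: Feb 6, 2004 − 15 days = Jan 22, 2004.

Thursday, January 22, 2004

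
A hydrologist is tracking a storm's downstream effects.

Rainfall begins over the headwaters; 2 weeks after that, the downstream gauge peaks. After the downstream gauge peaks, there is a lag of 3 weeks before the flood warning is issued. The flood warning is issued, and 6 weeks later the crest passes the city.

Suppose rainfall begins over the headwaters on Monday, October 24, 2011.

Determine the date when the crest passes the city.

Rainfall begins over the headwaters: Oct 24, 2011.
The downstream gauge peaks: Oct 24, 2011 + 2 weeks = Nov 7, 2011.
The flood warning is issued: Nov 7, 2011 + 3 weeks = Nov 28, 2011.
The crest passes the city: Nov 28, 2011 + 6 weeks = Jan 9, 2012.

Monday, January 9, 2012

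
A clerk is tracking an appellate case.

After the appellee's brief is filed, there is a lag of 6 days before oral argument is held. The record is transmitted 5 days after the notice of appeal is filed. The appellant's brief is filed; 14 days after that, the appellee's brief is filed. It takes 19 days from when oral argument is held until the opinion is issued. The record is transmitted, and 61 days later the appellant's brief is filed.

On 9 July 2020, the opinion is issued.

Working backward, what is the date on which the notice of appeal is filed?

The opinion is issued: Jul 9, 2020.
Oral argument is held: Jul 9, 2020 − 19 days = Jun 20, 2020.
The appellee's brief is filed: Jun 20, 2020 − 6 days = Jun 14, 2020.
The appellant's brief is filed: Jun 14, 2020 − 14 days = May 31, 2020.
The record is transmitted: May 31, 2020 − 61 days = Mar 31, 2020.
The notice of appeal is filed: Mar 31, 2020 − 5 days = Mar 26, 2020.

26 March 2020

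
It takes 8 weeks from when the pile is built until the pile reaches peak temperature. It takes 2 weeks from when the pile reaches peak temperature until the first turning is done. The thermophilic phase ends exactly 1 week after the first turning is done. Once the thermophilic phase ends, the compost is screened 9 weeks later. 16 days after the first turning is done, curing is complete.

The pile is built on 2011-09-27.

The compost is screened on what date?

2012-02-14

The pile is built: Sep 27, 2011.
The pile reaches peak temperature: Sep 27, 2011 + 8 weeks = Nov 22, 2011.
The first turning is done: Nov 22, 2011 + 2 weeks = Dec 6, 2011.
The thermophilic phase ends: Dec 6, 2011 + 1 week = Dec 13, 2011.
The compost is screened: Dec 13, 2011 + 9 weeks = Feb 14, 2012.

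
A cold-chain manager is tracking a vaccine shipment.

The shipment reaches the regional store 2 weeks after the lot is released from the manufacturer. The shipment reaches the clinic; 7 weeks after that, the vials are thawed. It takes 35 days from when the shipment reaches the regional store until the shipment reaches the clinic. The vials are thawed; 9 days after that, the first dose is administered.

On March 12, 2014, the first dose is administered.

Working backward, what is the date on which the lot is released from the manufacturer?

November 25, 2013

The first dose is administered: Mar 12, 2014.
The vials are thawed: Mar 12, 2014 − 9 days = Mar 3, 2014.
The shipment reaches the clinic: Mar 3, 2014 − 7 weeks = Jan 13, 2014.
The shipment reaches the regional store: Jan 13, 2014 − 35 days = Dec 9, 2013.
The lot is released from the manufacturer: Dec 9, 2013 − 2 weeks = Nov 25, 2013.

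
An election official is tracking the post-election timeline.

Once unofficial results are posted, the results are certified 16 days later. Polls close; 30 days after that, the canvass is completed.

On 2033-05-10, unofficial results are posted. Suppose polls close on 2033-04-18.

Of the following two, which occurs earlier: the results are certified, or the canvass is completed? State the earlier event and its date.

The canvass is completed — 2033-05-18

Unofficial results are posted: May 10, 2033.
The results are certified: May 10, 2033 + 16 days = May 26, 2033.
Polls close: Apr 18, 2033.
The canvass is completed: Apr 18, 2033 + 30 days = May 18, 2033.
Comparing: the results are certified on May 26, 2033 vs the canvass is completed on May 18, 2033. Earlier: the canvass is completed.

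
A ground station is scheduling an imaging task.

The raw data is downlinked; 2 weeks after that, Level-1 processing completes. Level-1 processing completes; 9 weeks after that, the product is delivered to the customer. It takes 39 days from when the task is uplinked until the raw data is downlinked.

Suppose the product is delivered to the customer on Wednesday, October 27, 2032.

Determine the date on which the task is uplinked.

Saturday, July 3, 2032

The product is delivered to the customer: Oct 27, 2032.
Level-1 processing completes: Oct 27, 2032 − 9 weeks = Aug 25, 2032.
The raw data is downlinked: Aug 25, 2032 − 2 weeks = Aug 11, 2032.
The task is uplinked: Aug 11, 2032 − 39 days = Jul 3, 2032.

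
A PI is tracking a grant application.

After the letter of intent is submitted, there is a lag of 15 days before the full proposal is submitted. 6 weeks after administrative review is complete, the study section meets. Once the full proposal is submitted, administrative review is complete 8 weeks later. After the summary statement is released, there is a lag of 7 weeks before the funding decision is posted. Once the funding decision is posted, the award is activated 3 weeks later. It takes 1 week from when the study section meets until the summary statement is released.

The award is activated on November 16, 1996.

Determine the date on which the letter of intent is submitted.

May 10, 1996

The award is activated: Nov 16, 1996.
The funding decision is posted: Nov 16, 1996 − 3 weeks = Oct 26, 1996.
The summary statement is released: Oct 26, 1996 − 7 weeks = Sep 7, 1996.
The study section meets: Sep 7, 1996 − 1 week = Aug 31, 1996.
Administrative review is complete: Aug 31, 1996 − 6 weeks = Jul 20, 1996.
The full proposal is submitted: Jul 20, 1996 − 8 weeks = May 25, 1996.
The letter of intent is submitted: May 25, 1996 − 15 days = May 10, 1996.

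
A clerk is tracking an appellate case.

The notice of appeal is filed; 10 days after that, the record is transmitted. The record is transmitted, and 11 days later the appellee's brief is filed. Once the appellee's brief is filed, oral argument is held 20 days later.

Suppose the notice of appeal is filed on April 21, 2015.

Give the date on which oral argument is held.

June 1, 2015

The notice of appeal is filed: Apr 21, 2015.
The record is transmitted: Apr 21, 2015 + 10 days = May 1, 2015.
The appellee's brief is filed: May 1, 2015 + 11 days = May 12, 2015.
Oral argument is held: May 12, 2015 + 20 days = Jun 1, 2015.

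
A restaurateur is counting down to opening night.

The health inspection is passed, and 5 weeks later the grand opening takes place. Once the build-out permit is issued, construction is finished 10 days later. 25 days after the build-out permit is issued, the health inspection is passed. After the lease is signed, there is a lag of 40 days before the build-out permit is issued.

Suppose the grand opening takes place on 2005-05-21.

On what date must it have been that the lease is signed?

The grand opening takes place: May 21, 2005.
The health inspection is passed: May 21, 2005 − 5 weeks = Apr 16, 2005.
The build-out permit is issued: Apr 16, 2005 − 25 days = Mar 22, 2005.
The lease is signed: Mar 22, 2005 − 40 days = Feb 10, 2005.

2005-02-10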